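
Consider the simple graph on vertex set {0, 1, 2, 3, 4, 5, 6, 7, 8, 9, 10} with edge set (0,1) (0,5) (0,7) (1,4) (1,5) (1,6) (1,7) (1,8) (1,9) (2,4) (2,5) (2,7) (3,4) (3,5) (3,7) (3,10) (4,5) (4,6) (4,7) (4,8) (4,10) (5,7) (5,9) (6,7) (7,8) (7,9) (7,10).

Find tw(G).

A width-3 tree decomposition is:
Bags: B1 = {3, 4, 5, 7}  B2 = {1, 4, 5, 7}  B3 = {2, 4, 5, 7}  B4 = {3, 4, 7, 10}  B5 = {1, 4, 7, 8}  B6 = {1, 4, 6, 7}  B7 = {0, 1, 5, 7}  B8 = {1, 5, 7, 9}
Tree: B1–B2, B1–B3, B1–B4, B2–B5, B5–B6, B2–B7, B7–B8
The largest bag has 4 vertices, giving width 3; this decomposition certifies tw(G) ≤ 3. Conversely, {0, 1, 5, 7} is a clique of size 4, and the vertices of any clique must share a bag in every tree decomposition; so some bag has ≥ 4 vertices and tw(G) ≥ 3. Therefore the treewidth is 3.

3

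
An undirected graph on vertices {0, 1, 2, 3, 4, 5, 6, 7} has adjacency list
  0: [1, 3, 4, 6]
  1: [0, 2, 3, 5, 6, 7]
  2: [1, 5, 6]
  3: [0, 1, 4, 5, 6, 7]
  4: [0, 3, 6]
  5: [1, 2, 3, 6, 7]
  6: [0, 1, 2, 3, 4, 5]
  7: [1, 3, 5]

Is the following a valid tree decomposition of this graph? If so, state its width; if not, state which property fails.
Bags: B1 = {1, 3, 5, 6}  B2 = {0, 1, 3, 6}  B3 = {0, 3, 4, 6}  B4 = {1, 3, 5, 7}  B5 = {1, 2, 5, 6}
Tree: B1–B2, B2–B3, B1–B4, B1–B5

Yes; width 3.

Vertex coverage: the bags together contain {0, 1, 2, 3, 4, 5, 6, 7}, the full vertex set. Edge coverage: each edge of G has both endpoints in at least one bag. Running intersection: for every vertex, the bags containing it form a connected subtree. All three properties hold, so this is a valid tree decomposition of width max|bag| − 1 = 3, and hence tw(G) ≤ 3.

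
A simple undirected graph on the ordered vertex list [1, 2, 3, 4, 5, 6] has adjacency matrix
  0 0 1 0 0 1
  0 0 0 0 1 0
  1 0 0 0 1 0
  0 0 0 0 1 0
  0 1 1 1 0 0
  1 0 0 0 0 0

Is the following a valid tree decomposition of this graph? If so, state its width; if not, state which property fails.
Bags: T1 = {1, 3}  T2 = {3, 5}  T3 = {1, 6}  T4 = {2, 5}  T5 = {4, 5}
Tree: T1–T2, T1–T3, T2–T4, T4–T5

Yes; width 1.

Every vertex of G appears in some bag (union = {1, 2, 3, 4, 5, 6}); every edge is covered by a bag; and for each vertex v the set of bags containing v is connected in the bag tree. The decomposition is therefore valid. The largest bag has 2 vertices, so the width is 1.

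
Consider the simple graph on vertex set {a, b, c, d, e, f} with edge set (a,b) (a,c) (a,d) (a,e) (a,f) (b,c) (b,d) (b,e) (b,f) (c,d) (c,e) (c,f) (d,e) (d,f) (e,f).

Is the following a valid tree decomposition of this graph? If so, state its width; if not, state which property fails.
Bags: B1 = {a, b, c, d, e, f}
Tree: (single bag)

Vertex coverage: the bags together contain {a, b, c, d, e, f}, the full vertex set. Edge coverage: each edge of G has both endpoints in at least one bag. Running intersection: for every vertex, the bags containing it form a connected subtree. All three properties hold, so this is a valid tree decomposition of width max|bag| − 1 = 5, and hence tw(G) ≤ 5.

Yes; width 5.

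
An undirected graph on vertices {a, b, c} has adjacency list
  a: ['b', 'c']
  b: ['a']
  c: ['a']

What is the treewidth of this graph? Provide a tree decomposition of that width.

Treewidth 1.
Bags: B1 = {a, b}  B2 = {a, c}
Tree: B1–B2

The largest bag has 2 vertices, giving width 1; this decomposition certifies tw(G) ≤ 1. Any graph with an edge has treewidth ≥ 1, and G has the edge a–b. Therefore the treewidth is 1.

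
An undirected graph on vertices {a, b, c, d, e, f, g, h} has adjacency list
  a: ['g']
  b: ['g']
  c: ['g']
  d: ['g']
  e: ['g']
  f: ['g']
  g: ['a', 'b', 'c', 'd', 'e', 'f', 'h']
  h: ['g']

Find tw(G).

1

A width-1 tree decomposition is:
Bags: B1 = {f, g}  B2 = {e, g}  B3 = {b, g}  B4 = {d, g}  B5 = {c, g}  B6 = {a, g}  B7 = {g, h}
Tree: B1–B2, B1–B3, B1–B4, B4–B5, B4–B6, B6–B7
The largest bag has 2 vertices, giving width 1; this decomposition certifies tw(G) ≤ 1. G has an edge, so its treewidth is at least 1. The upper and lower bounds meet at 1, so that is the treewidth.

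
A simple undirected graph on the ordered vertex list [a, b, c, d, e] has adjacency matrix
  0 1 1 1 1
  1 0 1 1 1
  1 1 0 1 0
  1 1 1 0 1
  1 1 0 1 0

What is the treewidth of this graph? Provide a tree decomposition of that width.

Each bag holds 4 vertices, so the decomposition has width 3, which upper-bounds the treewidth. Conversely, {a, b, d, e} is a clique of size 4, and the vertices of any clique must share a bag in every tree decomposition; so some bag has ≥ 4 vertices and tw(G) ≥ 3. Combining the bounds, tw(G) = 3.

Treewidth 3.
Bags: B1 = {a, b, d, e}  B2 = {a, b, c, d}
Tree: B1–B2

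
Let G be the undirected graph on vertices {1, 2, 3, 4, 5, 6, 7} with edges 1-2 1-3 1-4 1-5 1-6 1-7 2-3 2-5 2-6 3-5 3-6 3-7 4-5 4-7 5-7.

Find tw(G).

3

A width-3 tree decomposition is:
Bags: B1 = {1, 3, 5, 7}  B2 = {1, 4, 5, 7}  B3 = {1, 2, 3, 5}  B4 = {1, 2, 3, 6}
Tree: B1–B2, B1–B3, B3–B4
The largest bag has 4 vertices, giving width 3; this decomposition certifies tw(G) ≤ 3. Conversely, {1, 2, 3, 5} is a clique of size 4, and the vertices of any clique must share a bag in every tree decomposition; so some bag has ≥ 4 vertices and tw(G) ≥ 3. Combining the bounds, tw(G) = 3.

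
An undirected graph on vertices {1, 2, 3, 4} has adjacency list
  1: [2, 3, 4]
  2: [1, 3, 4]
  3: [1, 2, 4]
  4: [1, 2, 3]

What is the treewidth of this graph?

A width-3 tree decomposition is:
Bags: B1 = {1, 2, 3, 4}
Tree: (single bag)
With just one bag of size 4, the width is 4 − 1 = 3, so tw(G) ≤ 3. For the lower bound, the 4 vertices {1, 2, 3, 4} are pairwise adjacent, and any tree decomposition puts a clique entirely inside one bag — forcing width ≥ 3. Therefore the treewidth is 3.

3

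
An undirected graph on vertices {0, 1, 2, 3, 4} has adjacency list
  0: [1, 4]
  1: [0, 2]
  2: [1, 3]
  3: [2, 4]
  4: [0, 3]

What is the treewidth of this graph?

A width-2 tree decomposition is:
Bags: B1 = {0, 3, 4}  B2 = {0, 2, 3}  B3 = {0, 1, 2}
Tree: B1–B2, B2–B3
Every bag has size at most 3, so the width is 3 − 1 = 2 and tw(G) ≤ 2. Since 0–4–3–2–1–0 is a cycle in G, G is not acyclic. Forests are exactly the graphs of treewidth ≤ 1, so tw(G) ≥ 2. The upper and lower bounds meet at 2, so that is the treewidth.

2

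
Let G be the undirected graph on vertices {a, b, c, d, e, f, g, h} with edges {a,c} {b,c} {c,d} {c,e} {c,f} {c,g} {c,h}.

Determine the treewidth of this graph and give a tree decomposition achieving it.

The largest bag has 2 vertices, giving width 1; this decomposition certifies tw(G) ≤ 1. G has an edge, so its treewidth is at least 1. Combining the bounds, tw(G) = 1.

Treewidth 1.
One optimal decomposition is:
Bags: B1 = {c, e}  B2 = {b, c}  B3 = {c, g}  B4 = {c, d}  B5 = {a, c}  B6 = {c, h}  B7 = {c, f}
Tree: B1–B2, B1–B3, B2–B4, B4–B5, B4–B6, B5–B7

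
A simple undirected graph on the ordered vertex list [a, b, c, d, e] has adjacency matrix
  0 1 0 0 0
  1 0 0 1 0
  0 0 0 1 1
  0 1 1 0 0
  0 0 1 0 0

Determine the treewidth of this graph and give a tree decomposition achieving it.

Treewidth 1.
One optimal decomposition is:
Bags: B1 = {c, e}  B2 = {c, d}  B3 = {b, d}  B4 = {a, b}
Tree: B1–B2, B2–B3, B3–B4

Each bag holds 2 vertices, so the decomposition has width 1, which upper-bounds the treewidth. Any graph with an edge has treewidth ≥ 1, and G has the edge e–c. Hence tw(G) = 1 exactly.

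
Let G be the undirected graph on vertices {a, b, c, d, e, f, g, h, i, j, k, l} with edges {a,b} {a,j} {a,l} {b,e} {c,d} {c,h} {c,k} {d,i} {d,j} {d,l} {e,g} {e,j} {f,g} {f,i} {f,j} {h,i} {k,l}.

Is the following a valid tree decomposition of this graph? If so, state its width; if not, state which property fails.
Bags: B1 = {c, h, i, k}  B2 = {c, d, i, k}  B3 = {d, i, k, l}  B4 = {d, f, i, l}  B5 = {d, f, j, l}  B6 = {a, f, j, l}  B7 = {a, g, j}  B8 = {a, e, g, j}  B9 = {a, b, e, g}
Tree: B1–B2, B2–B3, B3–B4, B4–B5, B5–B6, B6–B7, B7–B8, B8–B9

No — edge (f,g) lies in no bag.

A tree decomposition must satisfy three properties: every vertex lies in some bag; for every edge, both endpoints lie together in some bag; and for every vertex, the bags containing it form a connected subtree. Here edge (f,g) lies in no bag, so the decomposition is invalid.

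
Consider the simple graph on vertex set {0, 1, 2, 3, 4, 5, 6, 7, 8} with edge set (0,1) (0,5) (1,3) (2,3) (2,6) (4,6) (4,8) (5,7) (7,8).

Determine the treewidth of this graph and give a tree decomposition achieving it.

The largest bag has 3 vertices, giving width 2; this decomposition certifies tw(G) ≤ 2. The edges 6–2–3–1–0–5–7–8–4–6 form a cycle, so G is not a tree and its treewidth is at least 2. Hence tw(G) = 2 exactly.

Treewidth 2.
One such decomposition:
Bags: B1 = {2, 3, 6}  B2 = {1, 3, 6}  B3 = {0, 1, 6}  B4 = {0, 5, 6}  B5 = {5, 6, 7}  B6 = {6, 7, 8}  B7 = {4, 6, 8}
Tree: B1–B2, B2–B3, B3–B4, B4–B5, B5–B6, B6–B7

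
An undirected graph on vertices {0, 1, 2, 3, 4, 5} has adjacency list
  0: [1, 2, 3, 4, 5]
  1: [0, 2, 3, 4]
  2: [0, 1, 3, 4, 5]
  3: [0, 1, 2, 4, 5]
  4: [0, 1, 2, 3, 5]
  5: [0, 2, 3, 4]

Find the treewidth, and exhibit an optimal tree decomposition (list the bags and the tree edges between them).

Treewidth 4.
One optimal decomposition is:
Bags: B1 = {0, 1, 2, 3, 4}  B2 = {0, 2, 3, 4, 5}
Tree: B1–B2

Every bag has size at most 5, so the width is 5 − 1 = 4 and tw(G) ≤ 4. On the other hand G contains the 5-clique {0, 1, 2, 3, 4}. A clique must lie in a single bag of any decomposition, so no decomposition can have width below 4. The upper and lower bounds meet at 4, so that is the treewidth.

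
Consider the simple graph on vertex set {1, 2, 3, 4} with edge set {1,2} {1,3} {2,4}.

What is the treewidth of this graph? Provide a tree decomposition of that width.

Each bag holds 2 vertices, so the decomposition has width 1, which upper-bounds the treewidth. G has an edge, so its treewidth is at least 1. The upper and lower bounds meet at 1, so that is the treewidth.

Treewidth 1.
One optimal decomposition is:
Bags: B1 = {1, 2}  B2 = {2, 4}  B3 = {1, 3}
Tree: B1–B2, B1–B3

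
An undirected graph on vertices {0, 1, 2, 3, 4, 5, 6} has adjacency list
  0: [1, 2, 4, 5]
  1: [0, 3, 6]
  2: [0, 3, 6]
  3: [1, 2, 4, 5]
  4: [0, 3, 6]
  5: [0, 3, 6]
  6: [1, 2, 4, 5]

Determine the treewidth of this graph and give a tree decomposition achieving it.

Treewidth 3.
One such decomposition:
Bags: B1 = {0, 1, 3, 6}  B2 = {0, 2, 3, 6}  B3 = {0, 3, 5, 6}  B4 = {0, 3, 4, 6}
Tree: B1–B2, B2–B3, B3–B4

Each bag holds 4 vertices, so the decomposition has width 3, which upper-bounds the treewidth. For the lower bound: the 4 vertex sets {1,6}, {2,3}, {0}, {5} are disjoint, each induces a connected subgraph, and every pair is joined by at least one edge of G. Contracting each set to a single vertex therefore yields K_{4} as a minor, and since treewidth is minor-monotone, tw(G) ≥ tw(K_{4}) = 3. Hence tw(G) = 3 exactly.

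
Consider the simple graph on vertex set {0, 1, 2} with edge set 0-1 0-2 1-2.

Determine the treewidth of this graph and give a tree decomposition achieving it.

Treewidth 2.
Bags: B1 = {0, 1, 2}
Tree: (single bag)

With just one bag of size 3, the width is 3 − 1 = 2, so tw(G) ≤ 2. Conversely, {0, 1, 2} is a clique of size 3, and the vertices of any clique must share a bag in every tree decomposition; so some bag has ≥ 3 vertices and tw(G) ≥ 2. The upper and lower bounds meet at 2, so that is the treewidth.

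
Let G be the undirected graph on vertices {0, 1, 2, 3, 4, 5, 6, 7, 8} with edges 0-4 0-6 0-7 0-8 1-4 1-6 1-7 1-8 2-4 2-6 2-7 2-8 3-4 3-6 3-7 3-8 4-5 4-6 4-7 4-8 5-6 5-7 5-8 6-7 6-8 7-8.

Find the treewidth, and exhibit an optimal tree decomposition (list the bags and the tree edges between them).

Treewidth 4.
Bags: B1 = {0, 4, 6, 7, 8}  B2 = {3, 4, 6, 7, 8}  B3 = {1, 4, 6, 7, 8}  B4 = {4, 5, 6, 7, 8}  B5 = {2, 4, 6, 7, 8}
Tree: B1–B2, B2–B3, B2–B4, B2–B5

The largest bag has 5 vertices, giving width 4; this decomposition certifies tw(G) ≤ 4. For the lower bound, the 5 vertices {0, 4, 6, 7, 8} are pairwise adjacent, and any tree decomposition puts a clique entirely inside one bag — forcing width ≥ 4. Therefore the treewidth is 4.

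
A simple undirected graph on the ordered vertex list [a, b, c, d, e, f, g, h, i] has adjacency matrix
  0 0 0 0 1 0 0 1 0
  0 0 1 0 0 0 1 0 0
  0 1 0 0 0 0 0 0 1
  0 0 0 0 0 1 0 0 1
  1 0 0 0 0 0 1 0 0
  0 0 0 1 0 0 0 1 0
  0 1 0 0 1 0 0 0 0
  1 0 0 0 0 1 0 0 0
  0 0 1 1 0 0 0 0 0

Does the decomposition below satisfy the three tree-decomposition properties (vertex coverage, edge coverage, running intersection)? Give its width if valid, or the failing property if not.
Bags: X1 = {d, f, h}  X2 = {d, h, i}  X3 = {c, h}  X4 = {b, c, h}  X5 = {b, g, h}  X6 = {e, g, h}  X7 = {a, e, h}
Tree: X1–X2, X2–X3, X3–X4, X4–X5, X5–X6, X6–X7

A tree decomposition must satisfy three properties: every vertex lies in some bag; for every edge, both endpoints lie together in some bag; and for every vertex, the bags containing it form a connected subtree. Here edge (i,c) lies in no bag, so the decomposition is invalid.

No — edge (i,c) lies in no bag.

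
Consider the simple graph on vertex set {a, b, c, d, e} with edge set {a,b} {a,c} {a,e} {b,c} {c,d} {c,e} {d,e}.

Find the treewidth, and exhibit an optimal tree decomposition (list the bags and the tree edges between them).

Treewidth 2.
Bags: B1 = {c, d, e}  B2 = {a, c, e}  B3 = {a, b, c}
Tree: B1–B2, B2–B3

Each bag holds 3 vertices, so the decomposition has width 2, which upper-bounds the treewidth. Conversely, {c, d, e} is a clique of size 3, and the vertices of any clique must share a bag in every tree decomposition; so some bag has ≥ 3 vertices and tw(G) ≥ 2. Combining the bounds, tw(G) = 2.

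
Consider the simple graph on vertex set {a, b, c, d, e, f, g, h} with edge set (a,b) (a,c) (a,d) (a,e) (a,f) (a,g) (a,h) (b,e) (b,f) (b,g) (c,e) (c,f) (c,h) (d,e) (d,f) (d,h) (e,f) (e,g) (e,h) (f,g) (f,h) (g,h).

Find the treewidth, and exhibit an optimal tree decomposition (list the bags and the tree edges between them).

Treewidth 4.
Bags: B1 = {a, c, e, f, h}  B2 = {a, e, f, g, h}  B3 = {a, d, e, f, h}  B4 = {a, b, e, f, g}
Tree: B1–B2, B2–B3, B2–B4

Every bag has size at most 5, so the width is 5 − 1 = 4 and tw(G) ≤ 4. On the other hand G contains the 5-clique {a, d, e, f, h}. A clique must lie in a single bag of any decomposition, so no decomposition can have width below 4. The upper and lower bounds meet at 4, so that is the treewidth.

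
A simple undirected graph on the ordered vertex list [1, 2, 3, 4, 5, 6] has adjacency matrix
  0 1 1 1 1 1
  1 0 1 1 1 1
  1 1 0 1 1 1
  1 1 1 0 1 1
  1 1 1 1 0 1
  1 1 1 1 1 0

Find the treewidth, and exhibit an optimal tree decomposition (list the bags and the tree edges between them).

Treewidth 5.
One optimal decomposition is:
Bags: B1 = {1, 2, 3, 4, 5, 6}
Tree: (single bag)

A single bag containing all 6 vertices is trivially a valid decomposition of width 5. On the other hand G contains the 6-clique {1, 2, 3, 4, 5, 6}. A clique must lie in a single bag of any decomposition, so no decomposition can have width below 5. Combining the bounds, tw(G) = 5.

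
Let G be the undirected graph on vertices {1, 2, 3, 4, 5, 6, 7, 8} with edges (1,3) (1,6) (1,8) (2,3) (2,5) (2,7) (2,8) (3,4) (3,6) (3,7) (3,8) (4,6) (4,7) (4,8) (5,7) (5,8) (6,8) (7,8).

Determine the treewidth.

A width-3 tree decomposition is:
Bags: B1 = {2, 3, 7, 8}  B2 = {3, 4, 7, 8}  B3 = {3, 4, 6, 8}  B4 = {1, 3, 6, 8}  B5 = {2, 5, 7, 8}
Tree: B1–B2, B2–B3, B3–B4, B1–B5
The largest bag has 4 vertices, giving width 3; this decomposition certifies tw(G) ≤ 3. Conversely, {1, 3, 6, 8} is a clique of size 4, and the vertices of any clique must share a bag in every tree decomposition; so some bag has ≥ 4 vertices and tw(G) ≥ 3. Therefore the treewidth is 3.

3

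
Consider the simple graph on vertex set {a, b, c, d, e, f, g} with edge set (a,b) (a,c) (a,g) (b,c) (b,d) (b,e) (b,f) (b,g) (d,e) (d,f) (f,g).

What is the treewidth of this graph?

A width-2 tree decomposition is:
Bags: B1 = {b, f, g}  B2 = {b, d, f}  B3 = {b, d, e}  B4 = {a, b, g}  B5 = {a, b, c}
Tree: B1–B2, B2–B3, B1–B4, B4–B5
Each bag holds 3 vertices, so the decomposition has width 2, which upper-bounds the treewidth. On the other hand G contains the 3-clique {b, d, e}. A clique must lie in a single bag of any decomposition, so no decomposition can have width below 2. Combining the bounds, tw(G) = 2.

2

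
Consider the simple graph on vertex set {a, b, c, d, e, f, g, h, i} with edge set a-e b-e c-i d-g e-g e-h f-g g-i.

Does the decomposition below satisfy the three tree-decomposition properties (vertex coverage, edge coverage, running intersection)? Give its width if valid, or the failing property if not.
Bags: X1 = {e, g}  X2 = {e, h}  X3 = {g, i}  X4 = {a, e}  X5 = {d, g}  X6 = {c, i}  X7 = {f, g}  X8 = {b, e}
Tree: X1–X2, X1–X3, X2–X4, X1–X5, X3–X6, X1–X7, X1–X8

Yes; width 1.

Every vertex of G appears in some bag (union = {a, b, c, d, e, f, g, h, i}); every edge is covered by a bag; and for each vertex v the set of bags containing v is connected in the bag tree. The decomposition is therefore valid. The largest bag has 2 vertices, so the width is 1.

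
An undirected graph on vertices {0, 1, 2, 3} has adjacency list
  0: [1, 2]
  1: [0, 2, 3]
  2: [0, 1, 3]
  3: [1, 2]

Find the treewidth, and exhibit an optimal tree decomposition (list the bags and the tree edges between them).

Treewidth 2.
One such decomposition:
Bags: B1 = {0, 1, 2}  B2 = {1, 2, 3}
Tree: B1–B2

Each bag holds 3 vertices, so the decomposition has width 2, which upper-bounds the treewidth. Conversely, {0, 1, 2} is a clique of size 3, and the vertices of any clique must share a bag in every tree decomposition; so some bag has ≥ 3 vertices and tw(G) ≥ 2. Combining the bounds, tw(G) = 2.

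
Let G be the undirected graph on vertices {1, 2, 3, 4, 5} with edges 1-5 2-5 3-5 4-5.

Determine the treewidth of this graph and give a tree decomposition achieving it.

Every bag has size at most 2, so the width is 2 − 1 = 1 and tw(G) ≤ 1. Any graph with an edge has treewidth ≥ 1, and G has the edge 2–5. Hence tw(G) = 1 exactly.

Treewidth 1.
One optimal decomposition is:
Bags: B1 = {2, 5}  B2 = {1, 5}  B3 = {3, 5}  B4 = {4, 5}
Tree: B1–B2, B1–B3, B2–B4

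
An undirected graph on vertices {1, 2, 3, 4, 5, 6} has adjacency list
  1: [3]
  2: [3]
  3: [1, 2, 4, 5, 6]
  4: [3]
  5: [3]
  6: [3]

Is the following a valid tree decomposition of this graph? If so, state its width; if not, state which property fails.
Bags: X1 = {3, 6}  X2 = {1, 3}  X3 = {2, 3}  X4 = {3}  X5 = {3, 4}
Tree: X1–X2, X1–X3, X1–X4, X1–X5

No — vertex 5 appears in no bag.

A tree decomposition must satisfy three properties: every vertex lies in some bag; for every edge, both endpoints lie together in some bag; and for every vertex, the bags containing it form a connected subtree. Here vertex 5 appears in no bag, so the decomposition is invalid.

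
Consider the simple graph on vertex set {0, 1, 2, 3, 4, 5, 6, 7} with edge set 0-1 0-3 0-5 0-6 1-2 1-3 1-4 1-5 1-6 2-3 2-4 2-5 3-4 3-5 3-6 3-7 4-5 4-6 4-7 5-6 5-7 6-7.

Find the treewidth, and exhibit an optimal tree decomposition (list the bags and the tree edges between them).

Each bag holds 5 vertices, so the decomposition has width 4, which upper-bounds the treewidth. Conversely, {0, 1, 3, 5, 6} is a clique of size 5, and the vertices of any clique must share a bag in every tree decomposition; so some bag has ≥ 5 vertices and tw(G) ≥ 4. Combining the bounds, tw(G) = 4.

Treewidth 4.
One such decomposition:
Bags: B1 = {0, 1, 3, 5, 6}  B2 = {1, 3, 4, 5, 6}  B3 = {3, 4, 5, 6, 7}  B4 = {1, 2, 3, 4, 5}
Tree: B1–B2, B2–B3, B2–B4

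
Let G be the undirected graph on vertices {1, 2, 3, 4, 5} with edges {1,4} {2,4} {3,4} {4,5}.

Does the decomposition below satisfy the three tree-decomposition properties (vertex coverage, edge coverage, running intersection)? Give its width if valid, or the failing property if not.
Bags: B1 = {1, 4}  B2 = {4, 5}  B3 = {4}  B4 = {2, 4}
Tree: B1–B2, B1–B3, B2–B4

A tree decomposition must satisfy three properties: every vertex lies in some bag; for every edge, both endpoints lie together in some bag; and for every vertex, the bags containing it form a connected subtree. Here vertex 3 appears in no bag, so the decomposition is invalid.

No — vertex 3 appears in no bag.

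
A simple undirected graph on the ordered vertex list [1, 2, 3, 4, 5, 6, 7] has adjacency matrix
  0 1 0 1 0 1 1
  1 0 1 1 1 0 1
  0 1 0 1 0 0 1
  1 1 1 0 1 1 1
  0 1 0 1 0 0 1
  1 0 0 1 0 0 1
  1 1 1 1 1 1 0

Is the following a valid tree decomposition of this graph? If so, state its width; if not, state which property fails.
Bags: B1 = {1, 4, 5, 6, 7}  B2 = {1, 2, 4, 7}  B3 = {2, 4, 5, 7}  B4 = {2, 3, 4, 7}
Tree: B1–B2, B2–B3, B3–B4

No — bags containing vertex 5 are not connected in the tree.

A tree decomposition must satisfy three properties: every vertex lies in some bag; for every edge, both endpoints lie together in some bag; and for every vertex, the bags containing it form a connected subtree. Here bags containing vertex 5 are not connected in the tree, so the decomposition is invalid.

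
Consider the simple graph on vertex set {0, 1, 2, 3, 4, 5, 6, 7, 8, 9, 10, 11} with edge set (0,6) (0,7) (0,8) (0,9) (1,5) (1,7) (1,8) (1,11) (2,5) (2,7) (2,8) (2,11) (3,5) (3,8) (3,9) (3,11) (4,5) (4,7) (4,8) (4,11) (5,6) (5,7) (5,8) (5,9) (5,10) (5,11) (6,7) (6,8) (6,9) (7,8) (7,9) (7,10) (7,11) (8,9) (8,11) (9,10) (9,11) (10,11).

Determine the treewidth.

A width-4 tree decomposition is:
Bags: B1 = {5, 6, 7, 8, 9}  B2 = {5, 7, 8, 9, 11}  B3 = {5, 7, 9, 10, 11}  B4 = {2, 5, 7, 8, 11}  B5 = {0, 6, 7, 8, 9}  B6 = {1, 5, 7, 8, 11}  B7 = {4, 5, 7, 8, 11}  B8 = {3, 5, 8, 9, 11}
Tree: B1–B2, B2–B3, B2–B4, B1–B5, B2–B6, B6–B7, B2–B8
The largest bag has 5 vertices, giving width 4; this decomposition certifies tw(G) ≤ 4. For the lower bound, the 5 vertices {0, 6, 7, 8, 9} are pairwise adjacent, and any tree decomposition puts a clique entirely inside one bag — forcing width ≥ 4. Therefore the treewidth is 4.

4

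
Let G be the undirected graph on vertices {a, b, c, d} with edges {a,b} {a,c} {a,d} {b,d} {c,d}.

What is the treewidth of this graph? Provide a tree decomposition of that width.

Treewidth 2.
One such decomposition:
Bags: B1 = {a, c, d}  B2 = {a, b, d}
Tree: B1–B2

Every bag has size at most 3, so the width is 3 − 1 = 2 and tw(G) ≤ 2. For the lower bound, the 3 vertices {a, c, d} are pairwise adjacent, and any tree decomposition puts a clique entirely inside one bag — forcing width ≥ 2. Therefore the treewidth is 2.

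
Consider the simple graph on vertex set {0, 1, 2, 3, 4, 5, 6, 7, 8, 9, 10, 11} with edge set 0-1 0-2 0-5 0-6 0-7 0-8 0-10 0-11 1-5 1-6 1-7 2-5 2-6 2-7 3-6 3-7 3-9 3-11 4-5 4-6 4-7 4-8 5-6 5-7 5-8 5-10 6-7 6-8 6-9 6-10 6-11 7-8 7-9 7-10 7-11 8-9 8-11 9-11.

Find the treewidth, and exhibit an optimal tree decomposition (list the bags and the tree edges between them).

Treewidth 4.
One optimal decomposition is:
Bags: B1 = {0, 2, 5, 6, 7}  B2 = {0, 5, 6, 7, 8}  B3 = {4, 5, 6, 7, 8}  B4 = {0, 6, 7, 8, 11}  B5 = {0, 1, 5, 6, 7}  B6 = {6, 7, 8, 9, 11}  B7 = {3, 6, 7, 9, 11}  B8 = {0, 5, 6, 7, 10}
Tree: B1–B2, B2–B3, B2–B4, B2–B5, B4–B6, B6–B7, B5–B8

Every bag has size at most 5, so the width is 5 − 1 = 4 and tw(G) ≤ 4. Conversely, {0, 6, 7, 8, 11} is a clique of size 5, and the vertices of any clique must share a bag in every tree decomposition; so some bag has ≥ 5 vertices and tw(G) ≥ 4. Hence tw(G) = 4 exactly.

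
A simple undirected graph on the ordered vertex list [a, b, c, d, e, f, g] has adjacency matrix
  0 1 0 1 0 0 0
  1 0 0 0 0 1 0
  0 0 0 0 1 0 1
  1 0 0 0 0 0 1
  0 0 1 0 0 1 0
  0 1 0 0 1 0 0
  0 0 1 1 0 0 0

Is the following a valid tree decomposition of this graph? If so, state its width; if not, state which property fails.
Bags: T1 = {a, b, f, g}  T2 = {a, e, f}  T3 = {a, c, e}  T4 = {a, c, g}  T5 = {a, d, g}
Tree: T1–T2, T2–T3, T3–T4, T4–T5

No — bags containing vertex g are not connected in the tree.

A tree decomposition must satisfy three properties: every vertex lies in some bag; for every edge, both endpoints lie together in some bag; and for every vertex, the bags containing it form a connected subtree. Here bags containing vertex g are not connected in the tree, so the decomposition is invalid.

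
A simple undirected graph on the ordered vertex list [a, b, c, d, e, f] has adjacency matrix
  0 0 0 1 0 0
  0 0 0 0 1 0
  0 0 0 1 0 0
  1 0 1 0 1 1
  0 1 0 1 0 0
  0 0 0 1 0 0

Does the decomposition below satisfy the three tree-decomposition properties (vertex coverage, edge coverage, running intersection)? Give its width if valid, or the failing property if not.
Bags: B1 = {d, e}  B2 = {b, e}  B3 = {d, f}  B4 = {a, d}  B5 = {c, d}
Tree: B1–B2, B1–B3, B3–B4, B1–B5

Vertex coverage: the bags together contain {a, b, c, d, e, f}, the full vertex set. Edge coverage: each edge of G has both endpoints in at least one bag. Running intersection: for every vertex, the bags containing it form a connected subtree. All three properties hold, so this is a valid tree decomposition of width max|bag| − 1 = 1, and hence tw(G) ≤ 1.

Yes; width 1.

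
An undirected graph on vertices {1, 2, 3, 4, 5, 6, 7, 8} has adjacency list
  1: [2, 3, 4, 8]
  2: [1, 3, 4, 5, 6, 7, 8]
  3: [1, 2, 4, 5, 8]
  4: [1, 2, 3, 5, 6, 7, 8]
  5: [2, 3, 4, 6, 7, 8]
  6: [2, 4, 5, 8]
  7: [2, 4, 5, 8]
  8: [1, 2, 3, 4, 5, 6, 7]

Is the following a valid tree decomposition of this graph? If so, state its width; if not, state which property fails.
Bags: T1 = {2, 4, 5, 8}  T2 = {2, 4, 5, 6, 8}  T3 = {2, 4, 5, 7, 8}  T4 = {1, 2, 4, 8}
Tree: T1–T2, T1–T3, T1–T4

A tree decomposition must satisfy three properties: every vertex lies in some bag; for every edge, both endpoints lie together in some bag; and for every vertex, the bags containing it form a connected subtree. Here vertex 3 appears in no bag, so the decomposition is invalid.

No — vertex 3 appears in no bag.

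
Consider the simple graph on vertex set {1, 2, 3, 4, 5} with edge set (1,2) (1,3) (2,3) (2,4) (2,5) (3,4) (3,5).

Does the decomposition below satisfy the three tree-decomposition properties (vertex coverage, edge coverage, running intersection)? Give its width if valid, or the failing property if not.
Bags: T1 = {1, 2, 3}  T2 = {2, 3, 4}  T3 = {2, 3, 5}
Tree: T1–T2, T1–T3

Yes; width 2.

Checking the three conditions: (i) the bags cover all of {1, 2, 3, 4, 5}; (ii) for each edge, some bag contains both endpoints; (iii) the bags containing any fixed vertex form a subtree. All hold, so the decomposition is valid with width 3 − 1 = 2.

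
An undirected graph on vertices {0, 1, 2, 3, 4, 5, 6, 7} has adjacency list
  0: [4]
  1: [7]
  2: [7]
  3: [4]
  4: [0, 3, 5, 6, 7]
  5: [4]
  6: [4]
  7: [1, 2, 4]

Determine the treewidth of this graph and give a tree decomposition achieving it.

The largest bag has 2 vertices, giving width 1; this decomposition certifies tw(G) ≤ 1. Since G has at least one edge (e.g. 7–4), it is not an edgeless graph, so tw(G) ≥ 1. The upper and lower bounds meet at 1, so that is the treewidth.

Treewidth 1.
One optimal decomposition is:
Bags: B1 = {4, 7}  B2 = {2, 7}  B3 = {3, 4}  B4 = {4, 6}  B5 = {1, 7}  B6 = {4, 5}  B7 = {0, 4}
Tree: B1–B2, B1–B3, B3–B4, B2–B5, B1–B6, B1–B7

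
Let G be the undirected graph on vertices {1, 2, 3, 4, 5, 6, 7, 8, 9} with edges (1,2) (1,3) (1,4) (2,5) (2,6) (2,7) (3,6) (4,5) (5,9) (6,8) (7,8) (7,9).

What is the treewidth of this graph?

A width-3 tree decomposition is:
Bags: B1 = {1, 3, 4, 6}  B2 = {1, 2, 4, 6}  B3 = {2, 4, 5, 6}  B4 = {2, 5, 6, 8}  B5 = {2, 5, 7, 8}  B6 = {5, 7, 8, 9}
Tree: B1–B2, B2–B3, B3–B4, B4–B5, B5–B6
The largest bag has 4 vertices, giving width 3; this decomposition certifies tw(G) ≤ 3. For the lower bound: the 4 vertex sets {1,3,4}, {6}, {2}, {5,7,8,9} are disjoint, each induces a connected subgraph, and every pair is joined by at least one edge of G. Contracting each set to a single vertex therefore yields K_{4} as a minor, and since treewidth is minor-monotone, tw(G) ≥ tw(K_{4}) = 3. Therefore the treewidth is 3.

3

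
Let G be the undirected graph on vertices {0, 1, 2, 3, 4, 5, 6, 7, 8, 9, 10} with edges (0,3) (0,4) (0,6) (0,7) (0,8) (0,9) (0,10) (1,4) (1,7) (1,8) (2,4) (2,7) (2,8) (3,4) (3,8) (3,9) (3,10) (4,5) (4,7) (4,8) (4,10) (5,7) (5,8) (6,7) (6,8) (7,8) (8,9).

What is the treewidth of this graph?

A width-3 tree decomposition is:
Bags: B1 = {0, 3, 4, 8}  B2 = {0, 4, 7, 8}  B3 = {4, 5, 7, 8}  B4 = {0, 3, 4, 10}  B5 = {0, 6, 7, 8}  B6 = {1, 4, 7, 8}  B7 = {0, 3, 8, 9}  B8 = {2, 4, 7, 8}
Tree: B1–B2, B2–B3, B1–B4, B2–B5, B3–B6, B1–B7, B3–B8
The largest bag has 4 vertices, giving width 3; this decomposition certifies tw(G) ≤ 3. Conversely, {0, 3, 8, 9} is a clique of size 4, and the vertices of any clique must share a bag in every tree decomposition; so some bag has ≥ 4 vertices and tw(G) ≥ 3. Therefore the treewidth is 3.

3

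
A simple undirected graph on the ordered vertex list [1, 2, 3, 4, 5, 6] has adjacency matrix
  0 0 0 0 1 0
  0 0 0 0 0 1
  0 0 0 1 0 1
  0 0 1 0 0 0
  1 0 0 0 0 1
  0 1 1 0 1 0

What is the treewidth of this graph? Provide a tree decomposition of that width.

Treewidth 1.
One such decomposition:
Bags: B1 = {3, 6}  B2 = {5, 6}  B3 = {2, 6}  B4 = {3, 4}  B5 = {1, 5}
Tree: B1–B2, B2–B3, B1–B4, B2–B5

Each bag holds 2 vertices, so the decomposition has width 1, which upper-bounds the treewidth. G has an edge, so its treewidth is at least 1. Therefore the treewidth is 1.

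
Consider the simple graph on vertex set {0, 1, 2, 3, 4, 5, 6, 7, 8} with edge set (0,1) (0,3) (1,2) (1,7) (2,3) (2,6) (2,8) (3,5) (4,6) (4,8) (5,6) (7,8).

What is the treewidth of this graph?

3

A width-3 tree decomposition is:
Bags: B1 = {4, 5, 6, 8}  B2 = {2, 5, 6, 8}  B3 = {2, 3, 5, 8}  B4 = {2, 3, 7, 8}  B5 = {1, 2, 3, 7}  B6 = {0, 1, 3, 7}
Tree: B1–B2, B2–B3, B3–B4, B4–B5, B5–B6
The largest bag has 4 vertices, giving width 3; this decomposition certifies tw(G) ≤ 3. For the lower bound: the 4 vertex sets {4,5,6}, {8}, {2}, {0,1,3,7} are disjoint, each induces a connected subgraph, and every pair is joined by at least one edge of G. Contracting each set to a single vertex therefore yields K_{4} as a minor, and since treewidth is minor-monotone, tw(G) ≥ tw(K_{4}) = 3. The upper and lower bounds meet at 3, so that is the treewidth.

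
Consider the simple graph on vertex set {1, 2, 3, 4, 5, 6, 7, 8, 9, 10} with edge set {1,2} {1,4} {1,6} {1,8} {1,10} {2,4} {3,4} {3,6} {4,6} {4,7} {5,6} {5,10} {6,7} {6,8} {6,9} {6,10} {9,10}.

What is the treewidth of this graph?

2

A width-2 tree decomposition is:
Bags: B1 = {1, 4, 6}  B2 = {1, 6, 10}  B3 = {1, 2, 4}  B4 = {1, 6, 8}  B5 = {5, 6, 10}  B6 = {4, 6, 7}  B7 = {6, 9, 10}  B8 = {3, 4, 6}
Tree: B1–B2, B1–B3, B1–B4, B2–B5, B1–B6, B2–B7, B6–B8
The largest bag has 3 vertices, giving width 2; this decomposition certifies tw(G) ≤ 2. Conversely, {1, 2, 4} is a clique of size 3, and the vertices of any clique must share a bag in every tree decomposition; so some bag has ≥ 3 vertices and tw(G) ≥ 2. Hence tw(G) = 2 exactly.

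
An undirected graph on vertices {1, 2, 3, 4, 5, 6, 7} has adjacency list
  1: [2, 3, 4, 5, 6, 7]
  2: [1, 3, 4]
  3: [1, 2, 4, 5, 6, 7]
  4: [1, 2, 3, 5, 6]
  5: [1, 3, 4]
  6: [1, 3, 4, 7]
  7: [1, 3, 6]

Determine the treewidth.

3

A width-3 tree decomposition is:
Bags: B1 = {1, 3, 6, 7}  B2 = {1, 3, 4, 6}  B3 = {1, 3, 4, 5}  B4 = {1, 2, 3, 4}
Tree: B1–B2, B2–B3, B2–B4
Every bag has size at most 4, so the width is 4 − 1 = 3 and tw(G) ≤ 3. On the other hand G contains the 4-clique {1, 2, 3, 4}. A clique must lie in a single bag of any decomposition, so no decomposition can have width below 3. Combining the bounds, tw(G) = 3.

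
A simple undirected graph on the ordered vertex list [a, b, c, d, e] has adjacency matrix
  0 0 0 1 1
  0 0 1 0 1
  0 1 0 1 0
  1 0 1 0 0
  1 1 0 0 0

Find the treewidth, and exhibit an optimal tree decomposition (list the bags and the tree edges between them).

Treewidth 2.
One optimal decomposition is:
Bags: B1 = {a, c, d}  B2 = {a, b, c}  B3 = {a, b, e}
Tree: B1–B2, B2–B3

Every bag has size at most 3, so the width is 3 − 1 = 2 and tw(G) ≤ 2. Since a–d–c–b–e–a is a cycle in G, G is not acyclic. Forests are exactly the graphs of treewidth ≤ 1, so tw(G) ≥ 2. Therefore the treewidth is 2.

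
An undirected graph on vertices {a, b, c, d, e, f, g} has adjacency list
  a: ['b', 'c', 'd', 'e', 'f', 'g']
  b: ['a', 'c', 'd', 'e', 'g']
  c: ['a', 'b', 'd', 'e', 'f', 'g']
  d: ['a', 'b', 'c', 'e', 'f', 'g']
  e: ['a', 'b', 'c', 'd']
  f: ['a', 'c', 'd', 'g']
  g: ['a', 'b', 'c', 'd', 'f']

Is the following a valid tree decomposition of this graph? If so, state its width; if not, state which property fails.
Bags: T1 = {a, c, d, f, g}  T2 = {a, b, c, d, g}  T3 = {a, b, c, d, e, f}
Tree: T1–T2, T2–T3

No — bags containing vertex f are not connected in the tree.

A tree decomposition must satisfy three properties: every vertex lies in some bag; for every edge, both endpoints lie together in some bag; and for every vertex, the bags containing it form a connected subtree. Here bags containing vertex f are not connected in the tree, so the decomposition is invalid.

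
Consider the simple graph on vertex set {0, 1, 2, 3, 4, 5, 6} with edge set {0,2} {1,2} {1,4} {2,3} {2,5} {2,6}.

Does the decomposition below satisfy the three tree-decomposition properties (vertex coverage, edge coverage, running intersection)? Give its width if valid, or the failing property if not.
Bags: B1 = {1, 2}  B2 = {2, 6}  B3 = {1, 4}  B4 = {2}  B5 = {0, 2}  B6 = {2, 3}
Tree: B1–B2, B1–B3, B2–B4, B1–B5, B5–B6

No — vertex 5 appears in no bag.

A tree decomposition must satisfy three properties: every vertex lies in some bag; for every edge, both endpoints lie together in some bag; and for every vertex, the bags containing it form a connected subtree. Here vertex 5 appears in no bag, so the decomposition is invalid.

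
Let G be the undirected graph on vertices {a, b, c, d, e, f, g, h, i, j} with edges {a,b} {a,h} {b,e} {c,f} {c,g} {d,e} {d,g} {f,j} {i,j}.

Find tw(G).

A width-1 tree decomposition is:
Bags: B1 = {i, j}  B2 = {f, j}  B3 = {c, f}  B4 = {c, g}  B5 = {d, g}  B6 = {d, e}  B7 = {b, e}  B8 = {a, b}  B9 = {a, h}
Tree: B1–B2, B2–B3, B3–B4, B4–B5, B5–B6, B6–B7, B7–B8, B8–B9
Every bag has size at most 2, so the width is 2 − 1 = 1 and tw(G) ≤ 1. G has an edge, so its treewidth is at least 1. Therefore the treewidth is 1.

1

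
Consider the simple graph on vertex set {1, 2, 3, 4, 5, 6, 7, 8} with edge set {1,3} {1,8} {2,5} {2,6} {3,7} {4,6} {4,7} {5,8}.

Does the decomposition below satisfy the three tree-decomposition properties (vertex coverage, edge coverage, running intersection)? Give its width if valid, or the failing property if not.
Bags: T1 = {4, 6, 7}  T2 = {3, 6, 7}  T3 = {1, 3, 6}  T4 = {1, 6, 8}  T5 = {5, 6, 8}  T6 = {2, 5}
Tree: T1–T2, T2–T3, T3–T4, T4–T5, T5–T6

No — edge (6,2) lies in no bag.

A tree decomposition must satisfy three properties: every vertex lies in some bag; for every edge, both endpoints lie together in some bag; and for every vertex, the bags containing it form a connected subtree. Here edge (6,2) lies in no bag, so the decomposition is invalid.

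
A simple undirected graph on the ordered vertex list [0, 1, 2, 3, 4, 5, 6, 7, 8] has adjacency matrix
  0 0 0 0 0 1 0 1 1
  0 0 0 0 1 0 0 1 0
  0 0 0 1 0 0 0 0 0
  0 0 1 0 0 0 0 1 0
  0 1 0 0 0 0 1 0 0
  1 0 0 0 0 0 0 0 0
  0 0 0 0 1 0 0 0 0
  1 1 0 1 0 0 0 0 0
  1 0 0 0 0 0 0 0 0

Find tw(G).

A width-1 tree decomposition is:
Bags: B1 = {0, 5}  B2 = {0, 7}  B3 = {3, 7}  B4 = {0, 8}  B5 = {1, 7}  B6 = {1, 4}  B7 = {4, 6}  B8 = {2, 3}
Tree: B1–B2, B2–B3, B2–B4, B2–B5, B5–B6, B6–B7, B3–B8
The largest bag has 2 vertices, giving width 1; this decomposition certifies tw(G) ≤ 1. Any graph with an edge has treewidth ≥ 1, and G has the edge 0–5. The upper and lower bounds meet at 1, so that is the treewidth.

1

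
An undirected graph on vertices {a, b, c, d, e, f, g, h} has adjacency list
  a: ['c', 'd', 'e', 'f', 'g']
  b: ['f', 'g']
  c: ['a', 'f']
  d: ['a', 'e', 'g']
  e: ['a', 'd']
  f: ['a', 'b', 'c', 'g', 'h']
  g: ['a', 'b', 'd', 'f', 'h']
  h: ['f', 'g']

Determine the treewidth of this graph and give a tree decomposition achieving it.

The largest bag has 3 vertices, giving width 2; this decomposition certifies tw(G) ≤ 2. Conversely, {a, d, g} is a clique of size 3, and the vertices of any clique must share a bag in every tree decomposition; so some bag has ≥ 3 vertices and tw(G) ≥ 2. Combining the bounds, tw(G) = 2.

Treewidth 2.
Bags: B1 = {a, d, g}  B2 = {a, f, g}  B3 = {a, c, f}  B4 = {b, f, g}  B5 = {f, g, h}  B6 = {a, d, e}
Tree: B1–B2, B2–B3, B2–B4, B4–B5, B1–B6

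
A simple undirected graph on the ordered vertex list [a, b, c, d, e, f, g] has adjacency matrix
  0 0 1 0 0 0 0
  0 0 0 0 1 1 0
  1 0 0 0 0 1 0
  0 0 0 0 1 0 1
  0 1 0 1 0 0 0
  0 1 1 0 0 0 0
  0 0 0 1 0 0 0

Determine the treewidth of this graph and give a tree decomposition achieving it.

Treewidth 1.
One such decomposition:
Bags: B1 = {d, g}  B2 = {d, e}  B3 = {b, e}  B4 = {b, f}  B5 = {c, f}  B6 = {a, c}
Tree: B1–B2, B2–B3, B3–B4, B4–B5, B5–B6

The largest bag has 2 vertices, giving width 1; this decomposition certifies tw(G) ≤ 1. Since G has at least one edge (e.g. g–d), it is not an edgeless graph, so tw(G) ≥ 1. Combining the bounds, tw(G) = 1.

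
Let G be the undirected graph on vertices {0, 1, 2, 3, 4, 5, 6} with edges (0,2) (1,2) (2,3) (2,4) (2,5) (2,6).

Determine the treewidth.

A width-1 tree decomposition is:
Bags: B1 = {2, 3}  B2 = {2, 6}  B3 = {2, 4}  B4 = {2, 5}  B5 = {1, 2}  B6 = {0, 2}
Tree: B1–B2, B2–B3, B3–B4, B1–B5, B1–B6
Each bag holds 2 vertices, so the decomposition has width 1, which upper-bounds the treewidth. G has an edge, so its treewidth is at least 1. Therefore the treewidth is 1.

1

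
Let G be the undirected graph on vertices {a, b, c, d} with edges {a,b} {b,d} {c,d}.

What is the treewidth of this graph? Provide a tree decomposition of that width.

Treewidth 1.
One optimal decomposition is:
Bags: B1 = {a, b}  B2 = {b, d}  B3 = {c, d}
Tree: B1–B2, B2–B3

Each bag holds 2 vertices, so the decomposition has width 1, which upper-bounds the treewidth. G has an edge, so its treewidth is at least 1. Combining the bounds, tw(G) = 1.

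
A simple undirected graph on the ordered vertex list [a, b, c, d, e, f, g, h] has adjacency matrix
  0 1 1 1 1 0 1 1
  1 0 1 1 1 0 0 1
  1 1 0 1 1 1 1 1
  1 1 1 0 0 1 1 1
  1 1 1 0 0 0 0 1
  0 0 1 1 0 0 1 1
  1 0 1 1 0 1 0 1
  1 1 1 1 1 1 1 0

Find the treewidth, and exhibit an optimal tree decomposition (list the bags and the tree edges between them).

Treewidth 4.
Bags: B1 = {a, c, d, g, h}  B2 = {a, b, c, d, h}  B3 = {c, d, f, g, h}  B4 = {a, b, c, e, h}
Tree: B1–B2, B1–B3, B2–B4

The largest bag has 5 vertices, giving width 4; this decomposition certifies tw(G) ≤ 4. Conversely, {c, d, f, g, h} is a clique of size 5, and the vertices of any clique must share a bag in every tree decomposition; so some bag has ≥ 5 vertices and tw(G) ≥ 4. Hence tw(G) = 4 exactly.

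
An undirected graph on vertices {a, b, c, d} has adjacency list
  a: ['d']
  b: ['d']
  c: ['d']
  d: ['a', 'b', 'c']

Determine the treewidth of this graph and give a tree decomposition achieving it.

Treewidth 1.
Bags: B1 = {a, d}  B2 = {c, d}  B3 = {b, d}
Tree: B1–B2, B2–B3

The largest bag has 2 vertices, giving width 1; this decomposition certifies tw(G) ≤ 1. Since G has at least one edge (e.g. d–a), it is not an edgeless graph, so tw(G) ≥ 1. Therefore the treewidth is 1.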